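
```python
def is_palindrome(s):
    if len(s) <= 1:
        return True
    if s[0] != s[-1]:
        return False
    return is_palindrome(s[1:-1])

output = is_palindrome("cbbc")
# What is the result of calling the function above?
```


is_palindrome("cbbc")
"cbbc": s[0]='c' == s[-1]='c' -> is_palindrome("bb")
"bb": s[0]='b' == s[-1]='b' -> is_palindrome("")
"": len <= 1 -> True
= True


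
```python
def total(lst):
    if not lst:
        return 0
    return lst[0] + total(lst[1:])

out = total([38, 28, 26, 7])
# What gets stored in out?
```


total([38, 28, 26, 7])
= 38 + total([28, 26, 7])
= 38 + 28 + total([26, 7])
= 38 + 28 + 26 + total([7])
= 38 + 28 + 26 + 7 + total([])
= 38 + 28 + 26 + 7 + 0
= 99


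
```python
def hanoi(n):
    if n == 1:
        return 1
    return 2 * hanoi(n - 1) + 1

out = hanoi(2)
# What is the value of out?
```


hanoi(2)
= 2 * hanoi(1) + 1
Now compute bottom-up:
hanoi(1) = 1
hanoi(2) = 2 * 1 + 1 = 3
= 3


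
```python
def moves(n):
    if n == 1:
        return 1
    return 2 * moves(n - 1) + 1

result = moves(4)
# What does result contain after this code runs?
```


moves(4)
= 2 * moves(3) + 1
= 2 * (2 * moves(2) + 1) + 1
= 2 * (2 * (2 * moves(1) + 1) + 1) + 1
Now compute bottom-up:
moves(1) = 1
moves(2) = 2 * 1 + 1 = 3
moves(3) = 2 * 3 + 1 = 7
moves(4) = 2 * 7 + 1 = 15
= 15


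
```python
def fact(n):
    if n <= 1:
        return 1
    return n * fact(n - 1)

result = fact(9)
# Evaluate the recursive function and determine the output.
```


fact(9)
= 9 * fact(8)
= 9 * 8 * fact(7)
= 9 * 8 * 7 * fact(6)
= 9 * 8 * 7 * 6 * fact(5)
= 9 * 8 * 7 * 6 * 5 * fact(4)
= 9 * 8 * 7 * 6 * 5 * 4 * fact(3)
= 9 * 8 * 7 * 6 * 5 * 4 * 3 * fact(2)
= 9 * 8 * 7 * 6 * 5 * 4 * 3 * 2 * fact(1)
= 9 * 8 * 7 * 6 * 5 * 4 * 3 * 2 * 1
= 362880


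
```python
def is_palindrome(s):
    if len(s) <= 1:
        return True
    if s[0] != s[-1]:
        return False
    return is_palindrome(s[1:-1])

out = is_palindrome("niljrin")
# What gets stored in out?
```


is_palindrome("niljrin")
"niljrin": s[0]='n' == s[-1]='n' -> is_palindrome("iljri")
"iljri": s[0]='i' == s[-1]='i' -> is_palindrome("ljr")
"ljr": s[0]='l' != s[-1]='r' -> False
= False


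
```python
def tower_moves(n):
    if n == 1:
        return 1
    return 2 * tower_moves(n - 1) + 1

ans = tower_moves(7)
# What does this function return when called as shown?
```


tower_moves(7)
= 2 * tower_moves(6) + 1
= 2 * (2 * tower_moves(5) + 1) + 1
= 2 * (2 * (2 * tower_moves(4) + 1) + 1) + 1
= 2 * (2 * (2 * (2 * tower_moves(3) + 1) + 1) + 1) + 1
= 2 * (2 * (2 * (2 * (2 * tower_moves(2) + 1) + 1) + 1) + 1) + 1
= 2 * (2 * (2 * (2 * (2 * (2 * tower_moves(1) + 1) + 1) + 1) + 1) + 1) + 1
Now compute bottom-up:
tower_moves(1) = 1
tower_moves(2) = 2 * 1 + 1 = 3
tower_moves(3) = 2 * 3 + 1 = 7
tower_moves(4) = 2 * 7 + 1 = 15
tower_moves(5) = 2 * 15 + 1 = 31
tower_moves(6) = 2 * 31 + 1 = 63
tower_moves(7) = 2 * 63 + 1 = 127
= 127


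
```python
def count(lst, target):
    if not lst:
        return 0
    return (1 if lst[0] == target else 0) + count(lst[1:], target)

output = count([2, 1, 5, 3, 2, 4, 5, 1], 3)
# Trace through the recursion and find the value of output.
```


count([2, 1, 5, 3, 2, 4, 5, 1], 3)
lst[0]=2 != 3: 0 + count([1, 5, 3, 2, 4, 5, 1], 3)
lst[0]=1 != 3: 0 + count([5, 3, 2, 4, 5, 1], 3)
lst[0]=5 != 3: 0 + count([3, 2, 4, 5, 1], 3)
lst[0]=3 == 3: 1 + count([2, 4, 5, 1], 3)
lst[0]=2 != 3: 0 + count([4, 5, 1], 3)
lst[0]=4 != 3: 0 + count([5, 1], 3)
lst[0]=5 != 3: 0 + count([1], 3)
lst[0]=1 != 3: 0 + count([], 3)
= 1


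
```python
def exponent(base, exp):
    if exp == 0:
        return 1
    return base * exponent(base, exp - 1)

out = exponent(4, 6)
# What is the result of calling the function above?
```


exponent(4, 6)
= 4 * exponent(4, 5)
= 4 * 4 * exponent(4, 4)
= 4 * 4 * 4 * exponent(4, 3)
= 4 * 4 * 4 * 4 * exponent(4, 2)
= 4 * 4 * 4 * 4 * 4 * exponent(4, 1)
= 4 * 4 * 4 * 4 * 4 * 4 * exponent(4, 0)
= 4 * 4 * 4 * 4 * 4 * 4 * 1
= 4096


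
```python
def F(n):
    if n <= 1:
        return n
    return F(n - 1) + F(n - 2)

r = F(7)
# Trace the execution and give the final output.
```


F(7)
= F(6) + F(5)
= (F(5) + F(4)) + F(5)
Computing bottom-up: F(0)=0, F(1)=1, F(2)=1, F(3)=2, F(4)=3, F(5)=5, F(6)=8, F(7)=13
= 13


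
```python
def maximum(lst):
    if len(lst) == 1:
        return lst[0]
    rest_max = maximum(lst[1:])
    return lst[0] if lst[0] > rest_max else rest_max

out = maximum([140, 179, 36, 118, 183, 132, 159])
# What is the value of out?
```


maximum([140, 179, 36, 118, 183, 132, 159])
= compare 140 with maximum([179, 36, 118, 183, 132, 159])
= compare 179 with maximum([36, 118, 183, 132, 159])
= compare 36 with maximum([118, 183, 132, 159])
= compare 118 with maximum([183, 132, 159])
= compare 183 with maximum([132, 159])
= compare 132 with maximum([159])
Base: maximum([159]) = 159
compare 132 with 159: max = 159
compare 183 with 159: max = 183
compare 118 with 183: max = 183
compare 36 with 183: max = 183
compare 179 with 183: max = 183
compare 140 with 183: max = 183
= 183


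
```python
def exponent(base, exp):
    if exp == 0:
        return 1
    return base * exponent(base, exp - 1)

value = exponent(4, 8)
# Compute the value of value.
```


exponent(4, 8)
= 4 * exponent(4, 7)
= 4 * 4 * exponent(4, 6)
= 4 * 4 * 4 * exponent(4, 5)
= 4 * 4 * 4 * 4 * exponent(4, 4)
= 4 * 4 * 4 * 4 * 4 * exponent(4, 3)
= 4 * 4 * 4 * 4 * 4 * 4 * exponent(4, 2)
= 4 * 4 * 4 * 4 * 4 * 4 * 4 * exponent(4, 1)
= 4 * 4 * 4 * 4 * 4 * 4 * 4 * 4 * exponent(4, 0)
= 4 * 4 * 4 * 4 * 4 * 4 * 4 * 4 * 1
= 65536


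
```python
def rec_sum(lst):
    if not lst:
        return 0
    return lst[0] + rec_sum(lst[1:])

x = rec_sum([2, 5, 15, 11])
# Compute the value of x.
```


rec_sum([2, 5, 15, 11])
= 2 + rec_sum([5, 15, 11])
= 2 + 5 + rec_sum([15, 11])
= 2 + 5 + 15 + rec_sum([11])
= 2 + 5 + 15 + 11 + rec_sum([])
= 2 + 5 + 15 + 11 + 0
= 33


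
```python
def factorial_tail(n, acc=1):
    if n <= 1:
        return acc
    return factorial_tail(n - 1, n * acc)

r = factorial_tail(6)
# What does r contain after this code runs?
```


factorial_tail(6, 1)
= factorial_tail(5, 6 * 1) = factorial_tail(5, 6)
= factorial_tail(4, 5 * 6) = factorial_tail(4, 30)
= factorial_tail(3, 4 * 30) = factorial_tail(3, 120)
= factorial_tail(2, 3 * 120) = factorial_tail(2, 360)
= factorial_tail(1, 2 * 360) = factorial_tail(1, 720)
n <= 1, return acc = 720


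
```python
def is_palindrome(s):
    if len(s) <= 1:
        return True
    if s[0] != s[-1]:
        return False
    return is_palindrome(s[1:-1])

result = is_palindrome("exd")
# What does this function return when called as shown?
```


is_palindrome("exd")
"exd": s[0]='e' != s[-1]='d' -> False
= False


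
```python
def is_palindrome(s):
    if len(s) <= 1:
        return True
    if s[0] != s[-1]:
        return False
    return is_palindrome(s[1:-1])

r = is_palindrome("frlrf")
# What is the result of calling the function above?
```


is_palindrome("frlrf")
"frlrf": s[0]='f' == s[-1]='f' -> is_palindrome("rlr")
"rlr": s[0]='r' == s[-1]='r' -> is_palindrome("l")
"l": len <= 1 -> True
= True


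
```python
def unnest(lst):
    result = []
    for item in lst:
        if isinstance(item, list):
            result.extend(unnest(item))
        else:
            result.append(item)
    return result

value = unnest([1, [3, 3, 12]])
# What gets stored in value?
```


unnest([1, [3, 3, 12]])
Processing each element:
  1 is not a list -> append 1
  [3, 3, 12] is a list -> unnest recursively -> [3, 3, 12]
= [1, 3, 3, 12]


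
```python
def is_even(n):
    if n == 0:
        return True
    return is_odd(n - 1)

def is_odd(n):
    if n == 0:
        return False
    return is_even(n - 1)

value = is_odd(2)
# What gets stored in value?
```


is_odd(2)
= is_even(1)
= is_odd(0)
n == 0: return False
= False


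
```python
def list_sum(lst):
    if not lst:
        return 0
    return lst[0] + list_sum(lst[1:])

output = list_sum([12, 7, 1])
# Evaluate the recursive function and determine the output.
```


list_sum([12, 7, 1])
= 12 + list_sum([7, 1])
= 12 + 7 + list_sum([1])
= 12 + 7 + 1 + list_sum([])
= 12 + 7 + 1 + 0
= 20


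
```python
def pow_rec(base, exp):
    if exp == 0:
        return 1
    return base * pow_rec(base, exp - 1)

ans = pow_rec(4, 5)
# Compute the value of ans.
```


pow_rec(4, 5)
= 4 * pow_rec(4, 4)
= 4 * 4 * pow_rec(4, 3)
= 4 * 4 * 4 * pow_rec(4, 2)
= 4 * 4 * 4 * 4 * pow_rec(4, 1)
= 4 * 4 * 4 * 4 * 4 * pow_rec(4, 0)
= 4 * 4 * 4 * 4 * 4 * 1
= 1024


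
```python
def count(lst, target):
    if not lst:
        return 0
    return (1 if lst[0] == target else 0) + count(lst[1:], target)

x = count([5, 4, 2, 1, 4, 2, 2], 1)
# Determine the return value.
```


count([5, 4, 2, 1, 4, 2, 2], 1)
lst[0]=5 != 1: 0 + count([4, 2, 1, 4, 2, 2], 1)
lst[0]=4 != 1: 0 + count([2, 1, 4, 2, 2], 1)
lst[0]=2 != 1: 0 + count([1, 4, 2, 2], 1)
lst[0]=1 == 1: 1 + count([4, 2, 2], 1)
lst[0]=4 != 1: 0 + count([2, 2], 1)
lst[0]=2 != 1: 0 + count([2], 1)
lst[0]=2 != 1: 0 + count([], 1)
= 1


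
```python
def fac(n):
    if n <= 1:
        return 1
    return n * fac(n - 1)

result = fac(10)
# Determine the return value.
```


fac(10)
= 10 * fac(9)
= 10 * 9 * fac(8)
= 10 * 9 * 8 * fac(7)
= 10 * 9 * 8 * 7 * fac(6)
= 10 * 9 * 8 * 7 * 6 * fac(5)
= 10 * 9 * 8 * 7 * 6 * 5 * fac(4)
= 10 * 9 * 8 * 7 * 6 * 5 * 4 * fac(3)
= 10 * 9 * 8 * 7 * 6 * 5 * 4 * 3 * fac(2)
= 10 * 9 * 8 * 7 * 6 * 5 * 4 * 3 * 2 * fac(1)
= 10 * 9 * 8 * 7 * 6 * 5 * 4 * 3 * 2 * 1
= 3628800


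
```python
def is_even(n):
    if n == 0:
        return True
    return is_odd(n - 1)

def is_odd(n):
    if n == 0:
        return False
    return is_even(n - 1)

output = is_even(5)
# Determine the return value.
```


is_even(5)
= is_odd(4)
= is_even(3)
= is_odd(2)
= is_even(1)
= is_odd(0)
n == 0: return False
= False


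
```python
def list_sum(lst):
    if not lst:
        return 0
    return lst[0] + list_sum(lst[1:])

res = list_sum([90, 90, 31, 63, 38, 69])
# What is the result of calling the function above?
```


list_sum([90, 90, 31, 63, 38, 69])
= 90 + list_sum([90, 31, 63, 38, 69])
= 90 + 90 + list_sum([31, 63, 38, 69])
= 90 + 90 + 31 + list_sum([63, 38, 69])
= 90 + 90 + 31 + 63 + list_sum([38, 69])
= 90 + 90 + 31 + 63 + 38 + list_sum([69])
= 90 + 90 + 31 + 63 + 38 + 69 + list_sum([])
= 90 + 90 + 31 + 63 + 38 + 69 + 0
= 381


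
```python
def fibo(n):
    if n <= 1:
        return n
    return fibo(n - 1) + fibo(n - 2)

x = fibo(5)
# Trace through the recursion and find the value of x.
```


fibo(5)
= fibo(4) + fibo(3)
= (fibo(3) + fibo(2)) + fibo(3)
Computing bottom-up: fibo(0)=0, fibo(1)=1, fibo(2)=1, fibo(3)=2, fibo(4)=3, fibo(5)=5
= 5


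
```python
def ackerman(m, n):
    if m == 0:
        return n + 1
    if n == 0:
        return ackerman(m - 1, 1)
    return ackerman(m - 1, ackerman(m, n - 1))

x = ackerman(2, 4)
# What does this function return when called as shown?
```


ackerman(2, 4)
= ackerman(1, ackerman(2, 3))
First compute ackerman(2, 3) = 9
= ackerman(1, 9)
= 11


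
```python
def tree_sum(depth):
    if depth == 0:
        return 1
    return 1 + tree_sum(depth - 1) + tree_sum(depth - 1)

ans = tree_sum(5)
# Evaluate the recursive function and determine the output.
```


tree_sum(5)
= 1 + tree_sum(4) + tree_sum(4)
= 1 + 2 * tree_sum(4)
tree_sum(k) = 2^(k+1) - 1
tree_sum(0) = 1
tree_sum(1) = 3
tree_sum(2) = 7
tree_sum(3) = 15
tree_sum(4) = 31
tree_sum(5) = 2^6 - 1 = 63


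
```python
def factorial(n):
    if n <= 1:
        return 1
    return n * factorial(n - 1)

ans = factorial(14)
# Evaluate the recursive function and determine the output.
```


factorial(14)
= 14 * factorial(13)
= 14 * 13 * factorial(12)
= 14 * 13 * 12 * factorial(11)
= 14 * 13 * 12 * 11 * factorial(10)
= 14 * 13 * 12 * 11 * 10 * factorial(9)
= 14 * 13 * 12 * 11 * 10 * 9 * factorial(8)
= 14 * 13 * 12 * 11 * 10 * 9 * 8 * factorial(7)
= 14 * 13 * 12 * 11 * 10 * 9 * 8 * 7 * factorial(6)
= 14 * 13 * 12 * 11 * 10 * 9 * 8 * 7 * 6 * factorial(5)
= 14 * 13 * 12 * 11 * 10 * 9 * 8 * 7 * 6 * 5 * factorial(4)
= 14 * 13 * 12 * 11 * 10 * 9 * 8 * 7 * 6 * 5 * 4 * factorial(3)
= 14 * 13 * 12 * 11 * 10 * 9 * 8 * 7 * 6 * 5 * 4 * 3 * factorial(2)
= 14 * 13 * 12 * 11 * 10 * 9 * 8 * 7 * 6 * 5 * 4 * 3 * 2 * factorial(1)
= 14 * 13 * 12 * 11 * 10 * 9 * 8 * 7 * 6 * 5 * 4 * 3 * 2 * 1
= 87178291200


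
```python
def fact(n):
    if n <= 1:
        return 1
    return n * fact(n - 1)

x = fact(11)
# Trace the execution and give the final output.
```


fact(11)
= 11 * fact(10)
= 11 * 10 * fact(9)
= 11 * 10 * 9 * fact(8)
= 11 * 10 * 9 * 8 * fact(7)
= 11 * 10 * 9 * 8 * 7 * fact(6)
= 11 * 10 * 9 * 8 * 7 * 6 * fact(5)
= 11 * 10 * 9 * 8 * 7 * 6 * 5 * fact(4)
= 11 * 10 * 9 * 8 * 7 * 6 * 5 * 4 * fact(3)
= 11 * 10 * 9 * 8 * 7 * 6 * 5 * 4 * 3 * fact(2)
= 11 * 10 * 9 * 8 * 7 * 6 * 5 * 4 * 3 * 2 * fact(1)
= 11 * 10 * 9 * 8 * 7 * 6 * 5 * 4 * 3 * 2 * 1
= 39916800


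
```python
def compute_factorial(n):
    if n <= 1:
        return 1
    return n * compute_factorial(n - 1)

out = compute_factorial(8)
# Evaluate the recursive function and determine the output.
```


compute_factorial(8)
= 8 * compute_factorial(7)
= 8 * 7 * compute_factorial(6)
= 8 * 7 * 6 * compute_factorial(5)
= 8 * 7 * 6 * 5 * compute_factorial(4)
= 8 * 7 * 6 * 5 * 4 * compute_factorial(3)
= 8 * 7 * 6 * 5 * 4 * 3 * compute_factorial(2)
= 8 * 7 * 6 * 5 * 4 * 3 * 2 * compute_factorial(1)
= 8 * 7 * 6 * 5 * 4 * 3 * 2 * 1
= 40320


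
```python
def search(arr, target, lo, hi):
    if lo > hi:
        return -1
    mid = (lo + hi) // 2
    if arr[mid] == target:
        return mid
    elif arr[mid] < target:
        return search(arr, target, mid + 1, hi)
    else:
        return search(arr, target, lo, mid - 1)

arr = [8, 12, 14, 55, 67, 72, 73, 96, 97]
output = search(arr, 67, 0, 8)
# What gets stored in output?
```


search(arr, 67, 0, 8)
lo=0, hi=8, mid=4, arr[mid]=67
arr[4] == 67, found at index 4
= 4


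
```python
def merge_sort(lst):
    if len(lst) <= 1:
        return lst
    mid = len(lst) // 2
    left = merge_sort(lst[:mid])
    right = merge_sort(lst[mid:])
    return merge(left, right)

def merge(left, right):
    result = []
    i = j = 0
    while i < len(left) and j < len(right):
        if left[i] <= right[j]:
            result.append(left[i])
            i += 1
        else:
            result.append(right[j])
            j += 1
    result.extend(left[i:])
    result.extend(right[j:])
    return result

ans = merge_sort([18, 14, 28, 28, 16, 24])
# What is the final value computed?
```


merge_sort([18, 14, 28, 28, 16, 24])
Split into [18, 14, 28] and [28, 16, 24]
Left sorted: [14, 18, 28]
Right sorted: [16, 24, 28]
Merge [14, 18, 28] and [16, 24, 28]
= [14, 16, 18, 24, 28, 28]


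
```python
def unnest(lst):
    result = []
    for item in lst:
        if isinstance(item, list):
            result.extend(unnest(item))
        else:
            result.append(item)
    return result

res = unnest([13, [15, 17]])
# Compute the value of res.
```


unnest([13, [15, 17]])
Processing each element:
  13 is not a list -> append 13
  [15, 17] is a list -> unnest recursively -> [15, 17]
= [13, 15, 17]


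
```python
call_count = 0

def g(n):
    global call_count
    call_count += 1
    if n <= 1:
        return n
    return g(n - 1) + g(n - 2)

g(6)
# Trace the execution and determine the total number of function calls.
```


g(6) calls g(5) and g(4); each non-base call branches into two more.
Let C(k) = total number of calls made by g(k), including the call to g(k) itself.
Base cases: C(0) = 1, C(1) = 1
Recurrence: C(k) = 1 + C(k-1) + C(k-2)
  C(2) = 1 + C(1) + C(0) = 1 + 1 + 1 = 3
  C(3) = 1 + C(2) + C(1) = 1 + 3 + 1 = 5
  C(4) = 1 + C(3) + C(2) = 1 + 5 + 3 = 9
  C(5) = 1 + C(4) + C(3) = 1 + 9 + 5 = 15
  C(6) = 1 + C(5) + C(4) = 1 + 15 + 9 = 25
Total calls = C(6) = 25


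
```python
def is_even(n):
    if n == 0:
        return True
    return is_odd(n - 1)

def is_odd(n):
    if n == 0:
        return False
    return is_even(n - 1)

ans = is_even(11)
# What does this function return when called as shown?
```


is_even(11)
= is_odd(10)
= is_even(9)
= is_odd(8)
= is_even(7)
= is_odd(6)
= is_even(5)
= is_odd(4)
= is_even(3)
= is_odd(2)
= is_even(1)
= is_odd(0)
n == 0: return False
= False


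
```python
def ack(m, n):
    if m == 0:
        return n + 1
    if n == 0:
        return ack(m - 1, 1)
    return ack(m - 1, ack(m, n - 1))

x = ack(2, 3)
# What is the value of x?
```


ack(2, 3)
= ack(1, ack(2, 2))
First compute ack(2, 2) = 7
= ack(1, 7)
= 9


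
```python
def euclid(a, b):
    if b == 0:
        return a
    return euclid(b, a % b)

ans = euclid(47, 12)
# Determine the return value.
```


euclid(47, 12)
= euclid(12, 47 % 12) = euclid(12, 11)
= euclid(11, 12 % 11) = euclid(11, 1)
= euclid(1, 11 % 1) = euclid(1, 0)
b == 0, return a = 1


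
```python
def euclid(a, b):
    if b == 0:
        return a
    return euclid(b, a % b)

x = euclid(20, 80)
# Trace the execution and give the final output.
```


euclid(20, 80)
= euclid(80, 20 % 80) = euclid(80, 20)
= euclid(20, 80 % 20) = euclid(20, 0)
b == 0, return a = 20


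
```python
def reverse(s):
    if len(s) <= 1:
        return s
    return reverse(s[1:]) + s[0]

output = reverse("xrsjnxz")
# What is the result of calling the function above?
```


reverse("xrsjnxz")
= reverse("rsjnxz") + "x"
= reverse("sjnxz") + "r" + "x"
= reverse("jnxz") + "s" + "r" + "x"
= reverse("nxz") + "j" + "s" + "r" + "x"
= reverse("xz") + "n" + "j" + "s" + "r" + "x"
= reverse("z") + "x" + "n" + "j" + "s" + "r" + "x"
= "z" + "x" + "n" + "j" + "s" + "r" + "x"
= "zxnjsrx"


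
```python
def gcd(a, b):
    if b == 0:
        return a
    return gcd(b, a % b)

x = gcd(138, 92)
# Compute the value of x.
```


gcd(138, 92)
= gcd(92, 138 % 92) = gcd(92, 46)
= gcd(46, 92 % 46) = gcd(46, 0)
b == 0, return a = 46


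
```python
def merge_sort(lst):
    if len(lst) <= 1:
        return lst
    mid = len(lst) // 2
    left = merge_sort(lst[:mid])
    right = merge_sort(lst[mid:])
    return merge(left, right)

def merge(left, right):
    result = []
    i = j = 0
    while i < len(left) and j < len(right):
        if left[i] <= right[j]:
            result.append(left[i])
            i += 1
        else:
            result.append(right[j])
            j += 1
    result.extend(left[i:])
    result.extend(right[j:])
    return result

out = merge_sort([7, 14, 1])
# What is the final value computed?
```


merge_sort([7, 14, 1])
Split into [7] and [14, 1]
Left sorted: [7]
Right sorted: [1, 14]
Merge [7] and [1, 14]
= [1, 7, 14]


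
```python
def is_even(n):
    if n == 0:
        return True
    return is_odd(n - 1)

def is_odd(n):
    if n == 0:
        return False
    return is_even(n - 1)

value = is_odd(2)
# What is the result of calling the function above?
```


is_odd(2)
= is_even(1)
= is_odd(0)
n == 0: return False
= False


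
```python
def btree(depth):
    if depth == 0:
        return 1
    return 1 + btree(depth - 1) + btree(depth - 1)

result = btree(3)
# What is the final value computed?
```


btree(3)
= 1 + btree(2) + btree(2)
= 1 + 2 * btree(2)
btree(k) = 2^(k+1) - 1
btree(0) = 1
btree(1) = 3
btree(2) = 7
btree(3) = 15
btree(3) = 2^4 - 1 = 15


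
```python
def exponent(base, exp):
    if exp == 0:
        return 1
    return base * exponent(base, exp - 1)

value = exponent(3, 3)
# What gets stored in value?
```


exponent(3, 3)
= 3 * exponent(3, 2)
= 3 * 3 * exponent(3, 1)
= 3 * 3 * 3 * exponent(3, 0)
= 3 * 3 * 3 * 1
= 27


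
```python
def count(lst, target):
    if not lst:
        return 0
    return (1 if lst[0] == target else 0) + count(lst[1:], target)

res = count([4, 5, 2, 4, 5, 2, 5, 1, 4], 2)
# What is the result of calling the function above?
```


count([4, 5, 2, 4, 5, 2, 5, 1, 4], 2)
lst[0]=4 != 2: 0 + count([5, 2, 4, 5, 2, 5, 1, 4], 2)
lst[0]=5 != 2: 0 + count([2, 4, 5, 2, 5, 1, 4], 2)
lst[0]=2 == 2: 1 + count([4, 5, 2, 5, 1, 4], 2)
lst[0]=4 != 2: 0 + count([5, 2, 5, 1, 4], 2)
lst[0]=5 != 2: 0 + count([2, 5, 1, 4], 2)
lst[0]=2 == 2: 1 + count([5, 1, 4], 2)
lst[0]=5 != 2: 0 + count([1, 4], 2)
lst[0]=1 != 2: 0 + count([4], 2)
lst[0]=4 != 2: 0 + count([], 2)
= 2


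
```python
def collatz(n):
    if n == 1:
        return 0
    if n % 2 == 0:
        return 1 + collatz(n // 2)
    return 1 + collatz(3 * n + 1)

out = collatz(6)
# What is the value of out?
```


collatz(6)
6 is even -> collatz(3)
3 is odd -> 3*3+1 = 10 -> collatz(10)
10 is even -> collatz(5)
5 is odd -> 3*5+1 = 16 -> collatz(16)
16 is even -> collatz(8)
8 is even -> collatz(4)
4 is even -> collatz(2)
2 is even -> collatz(1)
Reached 1 after 8 steps
= 8


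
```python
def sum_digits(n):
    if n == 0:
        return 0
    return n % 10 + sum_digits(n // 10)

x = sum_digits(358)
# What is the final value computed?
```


sum_digits(358)
= 8 + sum_digits(35)
= 8 + 5 + sum_digits(3)
= 8 + 5 + 3 + sum_digits(0)
= 8 + 5 + 3 + 0
= 16


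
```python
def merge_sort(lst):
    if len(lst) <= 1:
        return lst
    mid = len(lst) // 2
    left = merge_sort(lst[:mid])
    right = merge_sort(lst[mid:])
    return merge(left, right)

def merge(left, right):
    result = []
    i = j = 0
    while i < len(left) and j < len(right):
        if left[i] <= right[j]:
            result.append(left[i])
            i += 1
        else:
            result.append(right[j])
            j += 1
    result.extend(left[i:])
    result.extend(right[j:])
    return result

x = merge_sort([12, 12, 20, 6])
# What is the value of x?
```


merge_sort([12, 12, 20, 6])
Split into [12, 12] and [20, 6]
Left sorted: [12, 12]
Right sorted: [6, 20]
Merge [12, 12] and [6, 20]
= [6, 12, 12, 20]


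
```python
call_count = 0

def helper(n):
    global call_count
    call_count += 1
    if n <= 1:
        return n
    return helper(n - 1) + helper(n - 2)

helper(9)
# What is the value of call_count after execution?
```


helper(9) calls helper(8) and helper(7); each non-base call branches into two more.
Let C(k) = total number of calls made by helper(k), including the call to helper(k) itself.
Base cases: C(0) = 1, C(1) = 1
Recurrence: C(k) = 1 + C(k-1) + C(k-2)
  C(2) = 1 + C(1) + C(0) = 1 + 1 + 1 = 3
  C(3) = 1 + C(2) + C(1) = 1 + 3 + 1 = 5
  C(4) = 1 + C(3) + C(2) = 1 + 5 + 3 = 9
  C(5) = 1 + C(4) + C(3) = 1 + 9 + 5 = 15
  C(6) = 1 + C(5) + C(4) = 1 + 15 + 9 = 25
  C(7) = 1 + C(6) + C(5) = 1 + 25 + 15 = 41
  C(8) = 1 + C(7) + C(6) = 1 + 41 + 25 = 67
  C(9) = 1 + C(8) + C(7) = 1 + 67 + 41 = 109
Total calls = C(9) = 109


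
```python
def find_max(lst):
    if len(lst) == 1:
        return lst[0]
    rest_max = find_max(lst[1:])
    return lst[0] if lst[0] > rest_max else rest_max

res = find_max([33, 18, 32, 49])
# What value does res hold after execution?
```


find_max([33, 18, 32, 49])
= compare 33 with find_max([18, 32, 49])
= compare 18 with find_max([32, 49])
= compare 32 with find_max([49])
Base: find_max([49]) = 49
compare 32 with 49: max = 49
compare 18 with 49: max = 49
compare 33 with 49: max = 49
= 49


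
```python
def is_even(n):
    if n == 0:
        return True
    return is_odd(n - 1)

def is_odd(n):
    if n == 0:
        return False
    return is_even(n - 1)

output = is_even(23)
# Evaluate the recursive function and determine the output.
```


is_even(23)
= is_odd(22)
= is_even(21)
= is_odd(20)
= is_even(19)
= is_odd(18)
= is_even(17)
= is_odd(16)
= is_even(15)
= is_odd(14)
= is_even(13)
= is_odd(12)
= is_even(11)
= is_odd(10)
= is_even(9)
= is_odd(8)
= is_even(7)
= is_odd(6)
= is_even(5)
= is_odd(4)
= is_even(3)
= is_odd(2)
= is_even(1)
= is_odd(0)
n == 0: return False
= False


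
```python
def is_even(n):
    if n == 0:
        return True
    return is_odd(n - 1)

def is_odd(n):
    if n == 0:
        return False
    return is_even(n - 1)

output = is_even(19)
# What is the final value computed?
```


is_even(19)
= is_odd(18)
= is_even(17)
= is_odd(16)
= is_even(15)
= is_odd(14)
= is_even(13)
= is_odd(12)
= is_even(11)
= is_odd(10)
= is_even(9)
= is_odd(8)
= is_even(7)
= is_odd(6)
= is_even(5)
= is_odd(4)
= is_even(3)
= is_odd(2)
= is_even(1)
= is_odd(0)
n == 0: return False
= False


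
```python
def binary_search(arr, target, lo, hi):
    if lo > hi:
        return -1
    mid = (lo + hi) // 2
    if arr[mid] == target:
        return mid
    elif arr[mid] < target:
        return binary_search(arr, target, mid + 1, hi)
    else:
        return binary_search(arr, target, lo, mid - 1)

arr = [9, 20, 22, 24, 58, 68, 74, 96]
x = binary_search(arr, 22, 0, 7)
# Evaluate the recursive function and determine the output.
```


binary_search(arr, 22, 0, 7)
lo=0, hi=7, mid=3, arr[mid]=24
24 > 22, search left half
lo=0, hi=2, mid=1, arr[mid]=20
20 < 22, search right half
lo=2, hi=2, mid=2, arr[mid]=22
arr[2] == 22, found at index 2
= 2


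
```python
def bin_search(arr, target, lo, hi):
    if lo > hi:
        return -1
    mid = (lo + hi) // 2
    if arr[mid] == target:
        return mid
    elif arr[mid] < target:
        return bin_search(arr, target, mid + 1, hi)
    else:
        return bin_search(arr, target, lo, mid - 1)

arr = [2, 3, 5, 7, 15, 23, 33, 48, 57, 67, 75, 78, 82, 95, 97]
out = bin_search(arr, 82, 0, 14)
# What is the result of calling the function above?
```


bin_search(arr, 82, 0, 14)
lo=0, hi=14, mid=7, arr[mid]=48
48 < 82, search right half
lo=8, hi=14, mid=11, arr[mid]=78
78 < 82, search right half
lo=12, hi=14, mid=13, arr[mid]=95
95 > 82, search left half
lo=12, hi=12, mid=12, arr[mid]=82
arr[12] == 82, found at index 12
= 12


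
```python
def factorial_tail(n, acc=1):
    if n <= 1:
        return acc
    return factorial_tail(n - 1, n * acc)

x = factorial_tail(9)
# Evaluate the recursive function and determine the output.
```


factorial_tail(9, 1)
= factorial_tail(8, 9 * 1) = factorial_tail(8, 9)
= factorial_tail(7, 8 * 9) = factorial_tail(7, 72)
= factorial_tail(6, 7 * 72) = factorial_tail(6, 504)
= factorial_tail(5, 6 * 504) = factorial_tail(5, 3024)
= factorial_tail(4, 5 * 3024) = factorial_tail(4, 15120)
= factorial_tail(3, 4 * 15120) = factorial_tail(3, 60480)
= factorial_tail(2, 3 * 60480) = factorial_tail(2, 181440)
= factorial_tail(1, 2 * 181440) = factorial_tail(1, 362880)
n <= 1, return acc = 362880


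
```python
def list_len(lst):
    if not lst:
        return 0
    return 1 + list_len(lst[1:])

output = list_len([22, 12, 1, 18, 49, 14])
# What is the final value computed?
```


list_len([22, 12, 1, 18, 49, 14])
= 1 + list_len([12, 1, 18, 49, 14])
= 1 + 1 + list_len([1, 18, 49, 14])
= 1 + 1 + 1 + list_len([18, 49, 14])
= 1 + 1 + 1 + 1 + list_len([49, 14])
= 1 + 1 + 1 + 1 + 1 + list_len([14])
= 1 + 1 + 1 + 1 + 1 + 1 + list_len([])
= 1 + 1 + 1 + 1 + 1 + 1 + 0
= 6


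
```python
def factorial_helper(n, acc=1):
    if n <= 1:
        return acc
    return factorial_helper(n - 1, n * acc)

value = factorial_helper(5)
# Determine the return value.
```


factorial_helper(5, 1)
= factorial_helper(4, 5 * 1) = factorial_helper(4, 5)
= factorial_helper(3, 4 * 5) = factorial_helper(3, 20)
= factorial_helper(2, 3 * 20) = factorial_helper(2, 60)
= factorial_helper(1, 2 * 60) = factorial_helper(1, 120)
n <= 1, return acc = 120


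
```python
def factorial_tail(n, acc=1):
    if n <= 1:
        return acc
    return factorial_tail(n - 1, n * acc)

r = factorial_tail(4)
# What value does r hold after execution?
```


factorial_tail(4, 1)
= factorial_tail(3, 4 * 1) = factorial_tail(3, 4)
= factorial_tail(2, 3 * 4) = factorial_tail(2, 12)
= factorial_tail(1, 2 * 12) = factorial_tail(1, 24)
n <= 1, return acc = 24


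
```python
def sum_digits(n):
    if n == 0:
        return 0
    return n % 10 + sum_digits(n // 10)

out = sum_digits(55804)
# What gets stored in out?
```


sum_digits(55804)
= 4 + sum_digits(5580)
= 4 + 0 + sum_digits(558)
= 4 + 0 + 8 + sum_digits(55)
= 4 + 0 + 8 + 5 + sum_digits(5)
= 4 + 0 + 8 + 5 + 5 + sum_digits(0)
= 4 + 0 + 8 + 5 + 5 + 0
= 22


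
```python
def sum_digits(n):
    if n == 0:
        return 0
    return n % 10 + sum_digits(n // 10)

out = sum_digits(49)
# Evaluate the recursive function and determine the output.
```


sum_digits(49)
= 9 + sum_digits(4)
= 9 + 4 + sum_digits(0)
= 9 + 4 + 0
= 13


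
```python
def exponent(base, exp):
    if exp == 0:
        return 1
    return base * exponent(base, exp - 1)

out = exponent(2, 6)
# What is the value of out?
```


exponent(2, 6)
= 2 * exponent(2, 5)
= 2 * 2 * exponent(2, 4)
= 2 * 2 * 2 * exponent(2, 3)
= 2 * 2 * 2 * 2 * exponent(2, 2)
= 2 * 2 * 2 * 2 * 2 * exponent(2, 1)
= 2 * 2 * 2 * 2 * 2 * 2 * exponent(2, 0)
= 2 * 2 * 2 * 2 * 2 * 2 * 1
= 64


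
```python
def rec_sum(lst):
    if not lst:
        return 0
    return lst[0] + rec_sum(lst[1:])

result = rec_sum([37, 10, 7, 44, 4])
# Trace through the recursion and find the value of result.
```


rec_sum([37, 10, 7, 44, 4])
= 37 + rec_sum([10, 7, 44, 4])
= 37 + 10 + rec_sum([7, 44, 4])
= 37 + 10 + 7 + rec_sum([44, 4])
= 37 + 10 + 7 + 44 + rec_sum([4])
= 37 + 10 + 7 + 44 + 4 + rec_sum([])
= 37 + 10 + 7 + 44 + 4 + 0
= 102


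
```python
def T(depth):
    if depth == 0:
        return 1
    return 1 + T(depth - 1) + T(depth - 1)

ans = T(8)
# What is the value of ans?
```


T(8)
= 1 + T(7) + T(7)
= 1 + 2 * T(7)
T(k) = 2^(k+1) - 1
T(0) = 1
T(1) = 3
T(2) = 7
T(3) = 15
T(4) = 31
T(8) = 2^9 - 1 = 511


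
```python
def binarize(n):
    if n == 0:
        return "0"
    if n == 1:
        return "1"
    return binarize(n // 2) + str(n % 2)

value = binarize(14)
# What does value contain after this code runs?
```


binarize(14)
= binarize(7) + "0"
= binarize(3) + "1" + "0"
= binarize(1) + "1" + "1" + "0"
= "1" + "1" + "1" + "0"
= "1110"


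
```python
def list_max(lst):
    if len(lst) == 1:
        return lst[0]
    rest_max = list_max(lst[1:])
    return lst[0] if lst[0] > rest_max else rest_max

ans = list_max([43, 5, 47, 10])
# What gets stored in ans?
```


list_max([43, 5, 47, 10])
= compare 43 with list_max([5, 47, 10])
= compare 5 with list_max([47, 10])
= compare 47 with list_max([10])
Base: list_max([10]) = 10
compare 47 with 10: max = 47
compare 5 with 47: max = 47
compare 43 with 47: max = 47
= 47


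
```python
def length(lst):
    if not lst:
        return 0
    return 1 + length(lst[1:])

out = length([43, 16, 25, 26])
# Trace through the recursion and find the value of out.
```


length([43, 16, 25, 26])
= 1 + length([16, 25, 26])
= 1 + 1 + length([25, 26])
= 1 + 1 + 1 + length([26])
= 1 + 1 + 1 + 1 + length([])
= 1 + 1 + 1 + 1 + 0
= 4


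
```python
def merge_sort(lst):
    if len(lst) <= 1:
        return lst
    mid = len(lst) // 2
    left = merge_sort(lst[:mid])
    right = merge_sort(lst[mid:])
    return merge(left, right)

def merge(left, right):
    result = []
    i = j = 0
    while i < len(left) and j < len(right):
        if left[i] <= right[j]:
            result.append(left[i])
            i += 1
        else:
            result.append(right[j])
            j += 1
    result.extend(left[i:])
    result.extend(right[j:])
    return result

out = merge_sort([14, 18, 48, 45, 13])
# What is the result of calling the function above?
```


merge_sort([14, 18, 48, 45, 13])
Split into [14, 18] and [48, 45, 13]
Left sorted: [14, 18]
Right sorted: [13, 45, 48]
Merge [14, 18] and [13, 45, 48]
= [13, 14, 18, 45, 48]


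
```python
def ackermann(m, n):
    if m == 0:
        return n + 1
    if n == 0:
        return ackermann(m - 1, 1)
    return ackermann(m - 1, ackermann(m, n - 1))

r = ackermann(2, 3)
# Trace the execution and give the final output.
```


ackermann(2, 3)
= ackermann(1, ackermann(2, 2))
First compute ackermann(2, 2) = 7
= ackermann(1, 7)
= 9


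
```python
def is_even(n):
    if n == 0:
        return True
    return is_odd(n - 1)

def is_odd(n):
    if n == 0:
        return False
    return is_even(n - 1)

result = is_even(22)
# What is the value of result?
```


is_even(22)
= is_odd(21)
= is_even(20)
= is_odd(19)
= is_even(18)
= is_odd(17)
= is_even(16)
= is_odd(15)
= is_even(14)
= is_odd(13)
= is_even(12)
= is_odd(11)
= is_even(10)
= is_odd(9)
= is_even(8)
= is_odd(7)
= is_even(6)
= is_odd(5)
= is_even(4)
= is_odd(3)
= is_even(2)
= is_odd(1)
= is_even(0)
n == 0: return True
= True


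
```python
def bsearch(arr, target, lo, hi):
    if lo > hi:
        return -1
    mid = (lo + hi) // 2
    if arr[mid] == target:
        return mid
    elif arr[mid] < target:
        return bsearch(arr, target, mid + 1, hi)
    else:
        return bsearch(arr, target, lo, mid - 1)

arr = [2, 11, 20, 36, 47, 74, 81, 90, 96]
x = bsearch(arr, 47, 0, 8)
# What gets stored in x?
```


bsearch(arr, 47, 0, 8)
lo=0, hi=8, mid=4, arr[mid]=47
arr[4] == 47, found at index 4
= 4


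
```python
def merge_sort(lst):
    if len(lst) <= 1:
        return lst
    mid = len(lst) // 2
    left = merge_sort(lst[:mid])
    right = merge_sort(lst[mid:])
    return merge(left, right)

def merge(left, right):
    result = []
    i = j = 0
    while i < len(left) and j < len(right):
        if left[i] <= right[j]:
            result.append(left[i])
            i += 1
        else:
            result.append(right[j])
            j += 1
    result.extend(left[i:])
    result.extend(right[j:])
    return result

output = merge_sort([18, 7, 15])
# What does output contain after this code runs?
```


merge_sort([18, 7, 15])
Split into [18] and [7, 15]
Left sorted: [18]
Right sorted: [7, 15]
Merge [18] and [7, 15]
= [7, 15, 18]


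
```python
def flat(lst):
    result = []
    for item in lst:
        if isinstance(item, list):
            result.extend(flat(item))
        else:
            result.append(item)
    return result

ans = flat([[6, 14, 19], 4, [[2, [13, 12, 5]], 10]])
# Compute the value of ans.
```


flat([[6, 14, 19], 4, [[2, [13, 12, 5]], 10]])
Processing each element:
  [6, 14, 19] is a list -> flat recursively -> [6, 14, 19]
  4 is not a list -> append 4
  [[2, [13, 12, 5]], 10] is a list -> flat recursively -> [2, 13, 12, 5, 10]
= [6, 14, 19, 4, 2, 13, 12, 5, 10]


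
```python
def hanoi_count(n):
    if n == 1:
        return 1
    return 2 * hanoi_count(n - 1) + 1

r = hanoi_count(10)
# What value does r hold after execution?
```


hanoi_count(10)
= 2 * hanoi_count(9) + 1
= 2 * (2 * hanoi_count(8) + 1) + 1
= 2 * (2 * (2 * hanoi_count(7) + 1) + 1) + 1
= 2 * (2 * (2 * (2 * hanoi_count(6) + 1) + 1) + 1) + 1
= 2 * (2 * (2 * (2 * (2 * hanoi_count(5) + 1) + 1) + 1) + 1) + 1
= 2 * (2 * (2 * (2 * (2 * (2 * hanoi_count(4) + 1) + 1) + 1) + 1) + 1) + 1
= 2 * (2 * (2 * (2 * (2 * (2 * (2 * hanoi_count(3) + 1) + 1) + 1) + 1) + 1) + 1) + 1
= 2 * (2 * (2 * (2 * (2 * (2 * (2 * (2 * hanoi_count(2) + 1) + 1) + 1) + 1) + 1) + 1) + 1) + 1
= 2 * (2 * (2 * (2 * (2 * (2 * (2 * (2 * (2 * hanoi_count(1) + 1) + 1) + 1) + 1) + 1) + 1) + 1) + 1) + 1
Now compute bottom-up:
hanoi_count(1) = 1
hanoi_count(2) = 2 * 1 + 1 = 3
hanoi_count(3) = 2 * 3 + 1 = 7
hanoi_count(4) = 2 * 7 + 1 = 15
hanoi_count(5) = 2 * 15 + 1 = 31
hanoi_count(6) = 2 * 31 + 1 = 63
hanoi_count(7) = 2 * 63 + 1 = 127
hanoi_count(8) = 2 * 127 + 1 = 255
hanoi_count(9) = 2 * 255 + 1 = 511
hanoi_count(10) = 2 * 511 + 1 = 1023
= 1023


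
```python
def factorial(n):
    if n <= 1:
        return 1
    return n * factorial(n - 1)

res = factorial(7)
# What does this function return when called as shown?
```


factorial(7)
= 7 * factorial(6)
= 7 * 6 * factorial(5)
= 7 * 6 * 5 * factorial(4)
= 7 * 6 * 5 * 4 * factorial(3)
= 7 * 6 * 5 * 4 * 3 * factorial(2)
= 7 * 6 * 5 * 4 * 3 * 2 * factorial(1)
= 7 * 6 * 5 * 4 * 3 * 2 * 1
= 5040


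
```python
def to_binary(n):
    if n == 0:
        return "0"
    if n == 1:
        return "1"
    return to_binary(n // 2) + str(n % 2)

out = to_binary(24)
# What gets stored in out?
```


to_binary(24)
= to_binary(12) + "0"
= to_binary(6) + "0" + "0"
= to_binary(3) + "0" + "0" + "0"
= to_binary(1) + "1" + "0" + "0" + "0"
= "1" + "1" + "0" + "0" + "0"
= "11000"


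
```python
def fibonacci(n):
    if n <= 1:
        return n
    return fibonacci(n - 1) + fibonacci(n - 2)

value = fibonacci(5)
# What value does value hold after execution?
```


fibonacci(5)
= fibonacci(4) + fibonacci(3)
= (fibonacci(3) + fibonacci(2)) + fibonacci(3)
Computing bottom-up: fibonacci(0)=0, fibonacci(1)=1, fibonacci(2)=1, fibonacci(3)=2, fibonacci(4)=3, fibonacci(5)=5
= 5


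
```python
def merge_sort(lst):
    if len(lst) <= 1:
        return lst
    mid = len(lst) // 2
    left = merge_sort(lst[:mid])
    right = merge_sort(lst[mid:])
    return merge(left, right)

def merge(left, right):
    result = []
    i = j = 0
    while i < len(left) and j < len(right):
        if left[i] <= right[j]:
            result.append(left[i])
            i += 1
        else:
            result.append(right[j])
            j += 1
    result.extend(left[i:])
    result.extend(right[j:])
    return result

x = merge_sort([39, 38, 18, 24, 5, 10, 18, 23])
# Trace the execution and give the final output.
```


merge_sort([39, 38, 18, 24, 5, 10, 18, 23])
Split into [39, 38, 18, 24] and [5, 10, 18, 23]
Left sorted: [18, 24, 38, 39]
Right sorted: [5, 10, 18, 23]
Merge [18, 24, 38, 39] and [5, 10, 18, 23]
= [5, 10, 18, 18, 23, 24, 38, 39]


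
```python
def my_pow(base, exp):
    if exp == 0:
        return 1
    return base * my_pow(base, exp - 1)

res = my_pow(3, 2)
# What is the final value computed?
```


my_pow(3, 2)
= 3 * my_pow(3, 1)
= 3 * 3 * my_pow(3, 0)
= 3 * 3 * 1
= 9


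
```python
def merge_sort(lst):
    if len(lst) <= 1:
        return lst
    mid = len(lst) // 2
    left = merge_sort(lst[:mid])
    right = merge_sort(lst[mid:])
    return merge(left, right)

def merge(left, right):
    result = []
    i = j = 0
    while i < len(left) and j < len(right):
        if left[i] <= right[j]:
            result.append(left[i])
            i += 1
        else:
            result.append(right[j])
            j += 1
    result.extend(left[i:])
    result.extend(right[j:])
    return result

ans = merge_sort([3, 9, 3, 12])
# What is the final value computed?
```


merge_sort([3, 9, 3, 12])
Split into [3, 9] and [3, 12]
Left sorted: [3, 9]
Right sorted: [3, 12]
Merge [3, 9] and [3, 12]
= [3, 3, 9, 12]


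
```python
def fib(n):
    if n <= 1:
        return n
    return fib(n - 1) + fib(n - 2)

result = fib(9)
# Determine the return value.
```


fib(9)
= fib(8) + fib(7)
= (fib(7) + fib(6)) + fib(7)
Computing bottom-up: fib(0)=0, fib(1)=1, fib(2)=1, fib(3)=2, fib(4)=3, fib(5)=5, fib(6)=8, fib(7)=13, fib(8)=21, fib(9)=34
= 34


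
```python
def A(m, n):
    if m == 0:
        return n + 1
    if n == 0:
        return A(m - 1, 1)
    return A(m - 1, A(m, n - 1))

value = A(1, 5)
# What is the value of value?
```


A(1, 5)
= A(0, A(1, 4))
First compute A(1, 4) = 6
= A(0, 6)
= 7


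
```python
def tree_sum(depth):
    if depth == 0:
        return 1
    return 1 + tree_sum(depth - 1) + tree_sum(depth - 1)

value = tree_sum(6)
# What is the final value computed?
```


tree_sum(6)
= 1 + tree_sum(5) + tree_sum(5)
= 1 + 2 * tree_sum(5)
tree_sum(k) = 2^(k+1) - 1
tree_sum(0) = 1
tree_sum(1) = 3
tree_sum(2) = 7
tree_sum(3) = 15
tree_sum(4) = 31
tree_sum(6) = 2^7 - 1 = 127


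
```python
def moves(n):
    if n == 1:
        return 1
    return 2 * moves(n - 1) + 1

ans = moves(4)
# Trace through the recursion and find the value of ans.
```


moves(4)
= 2 * moves(3) + 1
= 2 * (2 * moves(2) + 1) + 1
= 2 * (2 * (2 * moves(1) + 1) + 1) + 1
Now compute bottom-up:
moves(1) = 1
moves(2) = 2 * 1 + 1 = 3
moves(3) = 2 * 3 + 1 = 7
moves(4) = 2 * 7 + 1 = 15
= 15


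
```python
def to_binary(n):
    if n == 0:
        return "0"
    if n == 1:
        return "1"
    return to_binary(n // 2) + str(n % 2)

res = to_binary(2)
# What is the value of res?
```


to_binary(2)
= to_binary(1) + "0"
= "1" + "0"
= "10"


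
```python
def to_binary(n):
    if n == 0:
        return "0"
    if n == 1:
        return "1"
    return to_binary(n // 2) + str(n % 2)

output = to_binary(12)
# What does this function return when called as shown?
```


to_binary(12)
= to_binary(6) + "0"
= to_binary(3) + "0" + "0"
= to_binary(1) + "1" + "0" + "0"
= "1" + "1" + "0" + "0"
= "1100"
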